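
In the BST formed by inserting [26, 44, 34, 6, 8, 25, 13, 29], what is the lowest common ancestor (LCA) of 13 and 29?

Tree insertion order: [26, 44, 34, 6, 8, 25, 13, 29]
Tree (level-order array): [26, 6, 44, None, 8, 34, None, None, 25, 29, None, 13]
In a BST, the LCA of p=13, q=29 is the first node v on the
root-to-leaf path with p <= v <= q (go left if both < v, right if both > v).
Walk from root:
  at 26: 13 <= 26 <= 29, this is the LCA
LCA = 26


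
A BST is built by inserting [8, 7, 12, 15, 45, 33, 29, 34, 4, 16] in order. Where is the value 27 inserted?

Starting tree (level order): [8, 7, 12, 4, None, None, 15, None, None, None, 45, 33, None, 29, 34, 16]
Insertion path: 8 -> 12 -> 15 -> 45 -> 33 -> 29 -> 16
Result: insert 27 as right child of 16
Final tree (level order): [8, 7, 12, 4, None, None, 15, None, None, None, 45, 33, None, 29, 34, 16, None, None, None, None, 27]


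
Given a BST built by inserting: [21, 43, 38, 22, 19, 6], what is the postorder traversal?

Tree insertion order: [21, 43, 38, 22, 19, 6]
Tree (level-order array): [21, 19, 43, 6, None, 38, None, None, None, 22]
Postorder traversal: [6, 19, 22, 38, 43, 21]


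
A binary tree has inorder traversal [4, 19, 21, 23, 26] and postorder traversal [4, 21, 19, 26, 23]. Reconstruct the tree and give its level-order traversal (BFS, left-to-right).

Inorder:   [4, 19, 21, 23, 26]
Postorder: [4, 21, 19, 26, 23]
Algorithm: postorder visits root last, so walk postorder right-to-left;
each value is the root of the current inorder slice — split it at that
value, recurse on the right subtree first, then the left.
Recursive splits:
  root=23; inorder splits into left=[4, 19, 21], right=[26]
  root=26; inorder splits into left=[], right=[]
  root=19; inorder splits into left=[4], right=[21]
  root=21; inorder splits into left=[], right=[]
  root=4; inorder splits into left=[], right=[]
Reconstructed level-order: [23, 19, 26, 4, 21]


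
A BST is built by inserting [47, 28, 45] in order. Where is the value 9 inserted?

Starting tree (level order): [47, 28, None, None, 45]
Insertion path: 47 -> 28
Result: insert 9 as left child of 28
Final tree (level order): [47, 28, None, 9, 45]


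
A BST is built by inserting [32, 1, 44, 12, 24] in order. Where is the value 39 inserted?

Starting tree (level order): [32, 1, 44, None, 12, None, None, None, 24]
Insertion path: 32 -> 44
Result: insert 39 as left child of 44
Final tree (level order): [32, 1, 44, None, 12, 39, None, None, 24]


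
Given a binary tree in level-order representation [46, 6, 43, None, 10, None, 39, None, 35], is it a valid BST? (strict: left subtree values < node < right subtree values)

Level-order array: [46, 6, 43, None, 10, None, 39, None, 35]
Validate using subtree bounds (lo, hi): at each node, require lo < value < hi,
then recurse left with hi=value and right with lo=value.
Preorder trace (stopping at first violation):
  at node 46 with bounds (-inf, +inf): OK
  at node 6 with bounds (-inf, 46): OK
  at node 10 with bounds (6, 46): OK
  at node 35 with bounds (10, 46): OK
  at node 43 with bounds (46, +inf): VIOLATION
Node 43 violates its bound: not (46 < 43 < +inf).
Result: Not a valid BST


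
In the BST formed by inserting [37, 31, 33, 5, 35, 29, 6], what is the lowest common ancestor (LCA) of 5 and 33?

Tree insertion order: [37, 31, 33, 5, 35, 29, 6]
Tree (level-order array): [37, 31, None, 5, 33, None, 29, None, 35, 6]
In a BST, the LCA of p=5, q=33 is the first node v on the
root-to-leaf path with p <= v <= q (go left if both < v, right if both > v).
Walk from root:
  at 37: both 5 and 33 < 37, go left
  at 31: 5 <= 31 <= 33, this is the LCA
LCA = 31


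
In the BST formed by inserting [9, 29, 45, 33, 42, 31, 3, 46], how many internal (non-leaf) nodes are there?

Tree built from: [9, 29, 45, 33, 42, 31, 3, 46]
Tree (level-order array): [9, 3, 29, None, None, None, 45, 33, 46, 31, 42]
Rule: An internal node has at least one child.
Per-node child counts:
  node 9: 2 child(ren)
  node 3: 0 child(ren)
  node 29: 1 child(ren)
  node 45: 2 child(ren)
  node 33: 2 child(ren)
  node 31: 0 child(ren)
  node 42: 0 child(ren)
  node 46: 0 child(ren)
Matching nodes: [9, 29, 45, 33]
Count of internal (non-leaf) nodes: 4


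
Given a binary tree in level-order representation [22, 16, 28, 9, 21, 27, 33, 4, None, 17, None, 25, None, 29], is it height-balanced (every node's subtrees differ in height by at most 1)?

Tree (level-order array): [22, 16, 28, 9, 21, 27, 33, 4, None, 17, None, 25, None, 29]
Definition: a tree is height-balanced if, at every node, |h(left) - h(right)| <= 1 (empty subtree has height -1).
Bottom-up per-node check:
  node 4: h_left=-1, h_right=-1, diff=0 [OK], height=0
  node 9: h_left=0, h_right=-1, diff=1 [OK], height=1
  node 17: h_left=-1, h_right=-1, diff=0 [OK], height=0
  node 21: h_left=0, h_right=-1, diff=1 [OK], height=1
  node 16: h_left=1, h_right=1, diff=0 [OK], height=2
  node 25: h_left=-1, h_right=-1, diff=0 [OK], height=0
  node 27: h_left=0, h_right=-1, diff=1 [OK], height=1
  node 29: h_left=-1, h_right=-1, diff=0 [OK], height=0
  node 33: h_left=0, h_right=-1, diff=1 [OK], height=1
  node 28: h_left=1, h_right=1, diff=0 [OK], height=2
  node 22: h_left=2, h_right=2, diff=0 [OK], height=3
All nodes satisfy the balance condition.
Result: Balanced


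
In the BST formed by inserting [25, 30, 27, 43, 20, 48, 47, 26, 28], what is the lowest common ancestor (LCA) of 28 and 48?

Tree insertion order: [25, 30, 27, 43, 20, 48, 47, 26, 28]
Tree (level-order array): [25, 20, 30, None, None, 27, 43, 26, 28, None, 48, None, None, None, None, 47]
In a BST, the LCA of p=28, q=48 is the first node v on the
root-to-leaf path with p <= v <= q (go left if both < v, right if both > v).
Walk from root:
  at 25: both 28 and 48 > 25, go right
  at 30: 28 <= 30 <= 48, this is the LCA
LCA = 30


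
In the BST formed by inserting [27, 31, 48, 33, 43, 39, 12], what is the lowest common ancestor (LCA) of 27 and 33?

Tree insertion order: [27, 31, 48, 33, 43, 39, 12]
Tree (level-order array): [27, 12, 31, None, None, None, 48, 33, None, None, 43, 39]
In a BST, the LCA of p=27, q=33 is the first node v on the
root-to-leaf path with p <= v <= q (go left if both < v, right if both > v).
Walk from root:
  at 27: 27 <= 27 <= 33, this is the LCA
LCA = 27


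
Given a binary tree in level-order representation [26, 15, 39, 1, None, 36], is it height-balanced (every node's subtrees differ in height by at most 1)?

Tree (level-order array): [26, 15, 39, 1, None, 36]
Definition: a tree is height-balanced if, at every node, |h(left) - h(right)| <= 1 (empty subtree has height -1).
Bottom-up per-node check:
  node 1: h_left=-1, h_right=-1, diff=0 [OK], height=0
  node 15: h_left=0, h_right=-1, diff=1 [OK], height=1
  node 36: h_left=-1, h_right=-1, diff=0 [OK], height=0
  node 39: h_left=0, h_right=-1, diff=1 [OK], height=1
  node 26: h_left=1, h_right=1, diff=0 [OK], height=2
All nodes satisfy the balance condition.
Result: Balanced


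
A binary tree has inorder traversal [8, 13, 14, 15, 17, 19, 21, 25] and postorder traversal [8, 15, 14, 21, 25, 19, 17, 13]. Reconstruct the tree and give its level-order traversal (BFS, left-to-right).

Inorder:   [8, 13, 14, 15, 17, 19, 21, 25]
Postorder: [8, 15, 14, 21, 25, 19, 17, 13]
Algorithm: postorder visits root last, so walk postorder right-to-left;
each value is the root of the current inorder slice — split it at that
value, recurse on the right subtree first, then the left.
Recursive splits:
  root=13; inorder splits into left=[8], right=[14, 15, 17, 19, 21, 25]
  root=17; inorder splits into left=[14, 15], right=[19, 21, 25]
  root=19; inorder splits into left=[], right=[21, 25]
  root=25; inorder splits into left=[21], right=[]
  root=21; inorder splits into left=[], right=[]
  root=14; inorder splits into left=[], right=[15]
  root=15; inorder splits into left=[], right=[]
  root=8; inorder splits into left=[], right=[]
Reconstructed level-order: [13, 8, 17, 14, 19, 15, 25, 21]


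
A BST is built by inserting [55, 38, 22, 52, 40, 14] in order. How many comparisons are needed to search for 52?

Search path for 52: 55 -> 38 -> 52
Found: True
Comparisons: 3


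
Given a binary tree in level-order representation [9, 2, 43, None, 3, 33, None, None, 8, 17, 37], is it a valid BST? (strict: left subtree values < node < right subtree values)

Level-order array: [9, 2, 43, None, 3, 33, None, None, 8, 17, 37]
Validate using subtree bounds (lo, hi): at each node, require lo < value < hi,
then recurse left with hi=value and right with lo=value.
Preorder trace (stopping at first violation):
  at node 9 with bounds (-inf, +inf): OK
  at node 2 with bounds (-inf, 9): OK
  at node 3 with bounds (2, 9): OK
  at node 8 with bounds (3, 9): OK
  at node 43 with bounds (9, +inf): OK
  at node 33 with bounds (9, 43): OK
  at node 17 with bounds (9, 33): OK
  at node 37 with bounds (33, 43): OK
No violation found at any node.
Result: Valid BST


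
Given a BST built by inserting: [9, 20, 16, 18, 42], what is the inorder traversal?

Tree insertion order: [9, 20, 16, 18, 42]
Tree (level-order array): [9, None, 20, 16, 42, None, 18]
Inorder traversal: [9, 16, 18, 20, 42]


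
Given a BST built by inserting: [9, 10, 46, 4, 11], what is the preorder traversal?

Tree insertion order: [9, 10, 46, 4, 11]
Tree (level-order array): [9, 4, 10, None, None, None, 46, 11]
Preorder traversal: [9, 4, 10, 46, 11]


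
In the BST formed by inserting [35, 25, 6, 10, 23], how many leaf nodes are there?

Tree built from: [35, 25, 6, 10, 23]
Tree (level-order array): [35, 25, None, 6, None, None, 10, None, 23]
Rule: A leaf has 0 children.
Per-node child counts:
  node 35: 1 child(ren)
  node 25: 1 child(ren)
  node 6: 1 child(ren)
  node 10: 1 child(ren)
  node 23: 0 child(ren)
Matching nodes: [23]
Count of leaf nodes: 1


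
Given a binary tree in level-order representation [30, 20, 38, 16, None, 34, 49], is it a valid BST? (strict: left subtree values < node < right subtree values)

Level-order array: [30, 20, 38, 16, None, 34, 49]
Validate using subtree bounds (lo, hi): at each node, require lo < value < hi,
then recurse left with hi=value and right with lo=value.
Preorder trace (stopping at first violation):
  at node 30 with bounds (-inf, +inf): OK
  at node 20 with bounds (-inf, 30): OK
  at node 16 with bounds (-inf, 20): OK
  at node 38 with bounds (30, +inf): OK
  at node 34 with bounds (30, 38): OK
  at node 49 with bounds (38, +inf): OK
No violation found at any node.
Result: Valid BST


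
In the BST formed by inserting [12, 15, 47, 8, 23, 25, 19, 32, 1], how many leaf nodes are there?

Tree built from: [12, 15, 47, 8, 23, 25, 19, 32, 1]
Tree (level-order array): [12, 8, 15, 1, None, None, 47, None, None, 23, None, 19, 25, None, None, None, 32]
Rule: A leaf has 0 children.
Per-node child counts:
  node 12: 2 child(ren)
  node 8: 1 child(ren)
  node 1: 0 child(ren)
  node 15: 1 child(ren)
  node 47: 1 child(ren)
  node 23: 2 child(ren)
  node 19: 0 child(ren)
  node 25: 1 child(ren)
  node 32: 0 child(ren)
Matching nodes: [1, 19, 32]
Count of leaf nodes: 3


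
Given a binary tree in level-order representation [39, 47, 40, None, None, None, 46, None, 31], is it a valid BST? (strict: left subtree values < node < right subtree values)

Level-order array: [39, 47, 40, None, None, None, 46, None, 31]
Validate using subtree bounds (lo, hi): at each node, require lo < value < hi,
then recurse left with hi=value and right with lo=value.
Preorder trace (stopping at first violation):
  at node 39 with bounds (-inf, +inf): OK
  at node 47 with bounds (-inf, 39): VIOLATION
Node 47 violates its bound: not (-inf < 47 < 39).
Result: Not a valid BST


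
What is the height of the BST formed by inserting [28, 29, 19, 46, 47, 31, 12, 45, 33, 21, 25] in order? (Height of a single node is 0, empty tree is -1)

Insertion order: [28, 29, 19, 46, 47, 31, 12, 45, 33, 21, 25]
Tree (level-order array): [28, 19, 29, 12, 21, None, 46, None, None, None, 25, 31, 47, None, None, None, 45, None, None, 33]
Compute height bottom-up (empty subtree = -1):
  height(12) = 1 + max(-1, -1) = 0
  height(25) = 1 + max(-1, -1) = 0
  height(21) = 1 + max(-1, 0) = 1
  height(19) = 1 + max(0, 1) = 2
  height(33) = 1 + max(-1, -1) = 0
  height(45) = 1 + max(0, -1) = 1
  height(31) = 1 + max(-1, 1) = 2
  height(47) = 1 + max(-1, -1) = 0
  height(46) = 1 + max(2, 0) = 3
  height(29) = 1 + max(-1, 3) = 4
  height(28) = 1 + max(2, 4) = 5
Height = 5


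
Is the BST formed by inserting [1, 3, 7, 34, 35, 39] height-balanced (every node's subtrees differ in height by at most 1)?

Tree (level-order array): [1, None, 3, None, 7, None, 34, None, 35, None, 39]
Definition: a tree is height-balanced if, at every node, |h(left) - h(right)| <= 1 (empty subtree has height -1).
Bottom-up per-node check:
  node 39: h_left=-1, h_right=-1, diff=0 [OK], height=0
  node 35: h_left=-1, h_right=0, diff=1 [OK], height=1
  node 34: h_left=-1, h_right=1, diff=2 [FAIL (|-1-1|=2 > 1)], height=2
  node 7: h_left=-1, h_right=2, diff=3 [FAIL (|-1-2|=3 > 1)], height=3
  node 3: h_left=-1, h_right=3, diff=4 [FAIL (|-1-3|=4 > 1)], height=4
  node 1: h_left=-1, h_right=4, diff=5 [FAIL (|-1-4|=5 > 1)], height=5
Node 34 violates the condition: |-1 - 1| = 2 > 1.
Result: Not balanced


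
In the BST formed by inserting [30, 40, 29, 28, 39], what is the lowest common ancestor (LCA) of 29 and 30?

Tree insertion order: [30, 40, 29, 28, 39]
Tree (level-order array): [30, 29, 40, 28, None, 39]
In a BST, the LCA of p=29, q=30 is the first node v on the
root-to-leaf path with p <= v <= q (go left if both < v, right if both > v).
Walk from root:
  at 30: 29 <= 30 <= 30, this is the LCA
LCA = 30


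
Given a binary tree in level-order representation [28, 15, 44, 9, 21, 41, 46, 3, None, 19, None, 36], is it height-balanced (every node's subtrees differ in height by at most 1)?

Tree (level-order array): [28, 15, 44, 9, 21, 41, 46, 3, None, 19, None, 36]
Definition: a tree is height-balanced if, at every node, |h(left) - h(right)| <= 1 (empty subtree has height -1).
Bottom-up per-node check:
  node 3: h_left=-1, h_right=-1, diff=0 [OK], height=0
  node 9: h_left=0, h_right=-1, diff=1 [OK], height=1
  node 19: h_left=-1, h_right=-1, diff=0 [OK], height=0
  node 21: h_left=0, h_right=-1, diff=1 [OK], height=1
  node 15: h_left=1, h_right=1, diff=0 [OK], height=2
  node 36: h_left=-1, h_right=-1, diff=0 [OK], height=0
  node 41: h_left=0, h_right=-1, diff=1 [OK], height=1
  node 46: h_left=-1, h_right=-1, diff=0 [OK], height=0
  node 44: h_left=1, h_right=0, diff=1 [OK], height=2
  node 28: h_left=2, h_right=2, diff=0 [OK], height=3
All nodes satisfy the balance condition.
Result: Balanced


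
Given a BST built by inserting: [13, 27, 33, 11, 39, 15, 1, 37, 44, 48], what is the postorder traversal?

Tree insertion order: [13, 27, 33, 11, 39, 15, 1, 37, 44, 48]
Tree (level-order array): [13, 11, 27, 1, None, 15, 33, None, None, None, None, None, 39, 37, 44, None, None, None, 48]
Postorder traversal: [1, 11, 15, 37, 48, 44, 39, 33, 27, 13]


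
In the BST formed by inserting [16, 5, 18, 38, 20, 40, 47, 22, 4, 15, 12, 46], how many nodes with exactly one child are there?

Tree built from: [16, 5, 18, 38, 20, 40, 47, 22, 4, 15, 12, 46]
Tree (level-order array): [16, 5, 18, 4, 15, None, 38, None, None, 12, None, 20, 40, None, None, None, 22, None, 47, None, None, 46]
Rule: These are nodes with exactly 1 non-null child.
Per-node child counts:
  node 16: 2 child(ren)
  node 5: 2 child(ren)
  node 4: 0 child(ren)
  node 15: 1 child(ren)
  node 12: 0 child(ren)
  node 18: 1 child(ren)
  node 38: 2 child(ren)
  node 20: 1 child(ren)
  node 22: 0 child(ren)
  node 40: 1 child(ren)
  node 47: 1 child(ren)
  node 46: 0 child(ren)
Matching nodes: [15, 18, 20, 40, 47]
Count of nodes with exactly one child: 5


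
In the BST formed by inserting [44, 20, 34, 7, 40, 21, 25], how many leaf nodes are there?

Tree built from: [44, 20, 34, 7, 40, 21, 25]
Tree (level-order array): [44, 20, None, 7, 34, None, None, 21, 40, None, 25]
Rule: A leaf has 0 children.
Per-node child counts:
  node 44: 1 child(ren)
  node 20: 2 child(ren)
  node 7: 0 child(ren)
  node 34: 2 child(ren)
  node 21: 1 child(ren)
  node 25: 0 child(ren)
  node 40: 0 child(ren)
Matching nodes: [7, 25, 40]
Count of leaf nodes: 3


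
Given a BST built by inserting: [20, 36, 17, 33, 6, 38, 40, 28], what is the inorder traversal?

Tree insertion order: [20, 36, 17, 33, 6, 38, 40, 28]
Tree (level-order array): [20, 17, 36, 6, None, 33, 38, None, None, 28, None, None, 40]
Inorder traversal: [6, 17, 20, 28, 33, 36, 38, 40]


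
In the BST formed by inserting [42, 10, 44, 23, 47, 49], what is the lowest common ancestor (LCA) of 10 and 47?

Tree insertion order: [42, 10, 44, 23, 47, 49]
Tree (level-order array): [42, 10, 44, None, 23, None, 47, None, None, None, 49]
In a BST, the LCA of p=10, q=47 is the first node v on the
root-to-leaf path with p <= v <= q (go left if both < v, right if both > v).
Walk from root:
  at 42: 10 <= 42 <= 47, this is the LCA
LCA = 42


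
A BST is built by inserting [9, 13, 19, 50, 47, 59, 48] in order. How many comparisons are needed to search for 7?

Search path for 7: 9
Found: False
Comparisons: 1


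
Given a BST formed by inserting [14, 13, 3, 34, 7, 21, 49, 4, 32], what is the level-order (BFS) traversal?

Tree insertion order: [14, 13, 3, 34, 7, 21, 49, 4, 32]
Tree (level-order array): [14, 13, 34, 3, None, 21, 49, None, 7, None, 32, None, None, 4]
BFS from the root, enqueuing left then right child of each popped node:
  queue [14] -> pop 14, enqueue [13, 34], visited so far: [14]
  queue [13, 34] -> pop 13, enqueue [3], visited so far: [14, 13]
  queue [34, 3] -> pop 34, enqueue [21, 49], visited so far: [14, 13, 34]
  queue [3, 21, 49] -> pop 3, enqueue [7], visited so far: [14, 13, 34, 3]
  queue [21, 49, 7] -> pop 21, enqueue [32], visited so far: [14, 13, 34, 3, 21]
  queue [49, 7, 32] -> pop 49, enqueue [none], visited so far: [14, 13, 34, 3, 21, 49]
  queue [7, 32] -> pop 7, enqueue [4], visited so far: [14, 13, 34, 3, 21, 49, 7]
  queue [32, 4] -> pop 32, enqueue [none], visited so far: [14, 13, 34, 3, 21, 49, 7, 32]
  queue [4] -> pop 4, enqueue [none], visited so far: [14, 13, 34, 3, 21, 49, 7, 32, 4]
Result: [14, 13, 34, 3, 21, 49, 7, 32, 4]


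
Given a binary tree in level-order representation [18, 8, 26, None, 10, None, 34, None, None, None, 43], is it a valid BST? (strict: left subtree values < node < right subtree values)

Level-order array: [18, 8, 26, None, 10, None, 34, None, None, None, 43]
Validate using subtree bounds (lo, hi): at each node, require lo < value < hi,
then recurse left with hi=value and right with lo=value.
Preorder trace (stopping at first violation):
  at node 18 with bounds (-inf, +inf): OK
  at node 8 with bounds (-inf, 18): OK
  at node 10 with bounds (8, 18): OK
  at node 26 with bounds (18, +inf): OK
  at node 34 with bounds (26, +inf): OK
  at node 43 with bounds (34, +inf): OK
No violation found at any node.
Result: Valid BST


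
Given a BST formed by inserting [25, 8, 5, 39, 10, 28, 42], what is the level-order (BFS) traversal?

Tree insertion order: [25, 8, 5, 39, 10, 28, 42]
Tree (level-order array): [25, 8, 39, 5, 10, 28, 42]
BFS from the root, enqueuing left then right child of each popped node:
  queue [25] -> pop 25, enqueue [8, 39], visited so far: [25]
  queue [8, 39] -> pop 8, enqueue [5, 10], visited so far: [25, 8]
  queue [39, 5, 10] -> pop 39, enqueue [28, 42], visited so far: [25, 8, 39]
  queue [5, 10, 28, 42] -> pop 5, enqueue [none], visited so far: [25, 8, 39, 5]
  queue [10, 28, 42] -> pop 10, enqueue [none], visited so far: [25, 8, 39, 5, 10]
  queue [28, 42] -> pop 28, enqueue [none], visited so far: [25, 8, 39, 5, 10, 28]
  queue [42] -> pop 42, enqueue [none], visited so far: [25, 8, 39, 5, 10, 28, 42]
Result: [25, 8, 39, 5, 10, 28, 42]


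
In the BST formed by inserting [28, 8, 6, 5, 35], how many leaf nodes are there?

Tree built from: [28, 8, 6, 5, 35]
Tree (level-order array): [28, 8, 35, 6, None, None, None, 5]
Rule: A leaf has 0 children.
Per-node child counts:
  node 28: 2 child(ren)
  node 8: 1 child(ren)
  node 6: 1 child(ren)
  node 5: 0 child(ren)
  node 35: 0 child(ren)
Matching nodes: [5, 35]
Count of leaf nodes: 2


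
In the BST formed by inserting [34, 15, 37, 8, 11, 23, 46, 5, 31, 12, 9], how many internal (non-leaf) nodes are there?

Tree built from: [34, 15, 37, 8, 11, 23, 46, 5, 31, 12, 9]
Tree (level-order array): [34, 15, 37, 8, 23, None, 46, 5, 11, None, 31, None, None, None, None, 9, 12]
Rule: An internal node has at least one child.
Per-node child counts:
  node 34: 2 child(ren)
  node 15: 2 child(ren)
  node 8: 2 child(ren)
  node 5: 0 child(ren)
  node 11: 2 child(ren)
  node 9: 0 child(ren)
  node 12: 0 child(ren)
  node 23: 1 child(ren)
  node 31: 0 child(ren)
  node 37: 1 child(ren)
  node 46: 0 child(ren)
Matching nodes: [34, 15, 8, 11, 23, 37]
Count of internal (non-leaf) nodes: 6


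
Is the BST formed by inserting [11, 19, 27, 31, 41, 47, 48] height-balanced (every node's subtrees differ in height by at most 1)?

Tree (level-order array): [11, None, 19, None, 27, None, 31, None, 41, None, 47, None, 48]
Definition: a tree is height-balanced if, at every node, |h(left) - h(right)| <= 1 (empty subtree has height -1).
Bottom-up per-node check:
  node 48: h_left=-1, h_right=-1, diff=0 [OK], height=0
  node 47: h_left=-1, h_right=0, diff=1 [OK], height=1
  node 41: h_left=-1, h_right=1, diff=2 [FAIL (|-1-1|=2 > 1)], height=2
  node 31: h_left=-1, h_right=2, diff=3 [FAIL (|-1-2|=3 > 1)], height=3
  node 27: h_left=-1, h_right=3, diff=4 [FAIL (|-1-3|=4 > 1)], height=4
  node 19: h_left=-1, h_right=4, diff=5 [FAIL (|-1-4|=5 > 1)], height=5
  node 11: h_left=-1, h_right=5, diff=6 [FAIL (|-1-5|=6 > 1)], height=6
Node 41 violates the condition: |-1 - 1| = 2 > 1.
Result: Not balanced


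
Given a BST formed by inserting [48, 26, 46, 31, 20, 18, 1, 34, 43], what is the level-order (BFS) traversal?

Tree insertion order: [48, 26, 46, 31, 20, 18, 1, 34, 43]
Tree (level-order array): [48, 26, None, 20, 46, 18, None, 31, None, 1, None, None, 34, None, None, None, 43]
BFS from the root, enqueuing left then right child of each popped node:
  queue [48] -> pop 48, enqueue [26], visited so far: [48]
  queue [26] -> pop 26, enqueue [20, 46], visited so far: [48, 26]
  queue [20, 46] -> pop 20, enqueue [18], visited so far: [48, 26, 20]
  queue [46, 18] -> pop 46, enqueue [31], visited so far: [48, 26, 20, 46]
  queue [18, 31] -> pop 18, enqueue [1], visited so far: [48, 26, 20, 46, 18]
  queue [31, 1] -> pop 31, enqueue [34], visited so far: [48, 26, 20, 46, 18, 31]
  queue [1, 34] -> pop 1, enqueue [none], visited so far: [48, 26, 20, 46, 18, 31, 1]
  queue [34] -> pop 34, enqueue [43], visited so far: [48, 26, 20, 46, 18, 31, 1, 34]
  queue [43] -> pop 43, enqueue [none], visited so far: [48, 26, 20, 46, 18, 31, 1, 34, 43]
Result: [48, 26, 20, 46, 18, 31, 1, 34, 43]


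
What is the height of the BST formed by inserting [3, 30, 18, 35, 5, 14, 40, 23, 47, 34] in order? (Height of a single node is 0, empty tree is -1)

Insertion order: [3, 30, 18, 35, 5, 14, 40, 23, 47, 34]
Tree (level-order array): [3, None, 30, 18, 35, 5, 23, 34, 40, None, 14, None, None, None, None, None, 47]
Compute height bottom-up (empty subtree = -1):
  height(14) = 1 + max(-1, -1) = 0
  height(5) = 1 + max(-1, 0) = 1
  height(23) = 1 + max(-1, -1) = 0
  height(18) = 1 + max(1, 0) = 2
  height(34) = 1 + max(-1, -1) = 0
  height(47) = 1 + max(-1, -1) = 0
  height(40) = 1 + max(-1, 0) = 1
  height(35) = 1 + max(0, 1) = 2
  height(30) = 1 + max(2, 2) = 3
  height(3) = 1 + max(-1, 3) = 4
Height = 4


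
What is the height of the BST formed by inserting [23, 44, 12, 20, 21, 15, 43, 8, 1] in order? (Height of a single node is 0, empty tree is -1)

Insertion order: [23, 44, 12, 20, 21, 15, 43, 8, 1]
Tree (level-order array): [23, 12, 44, 8, 20, 43, None, 1, None, 15, 21]
Compute height bottom-up (empty subtree = -1):
  height(1) = 1 + max(-1, -1) = 0
  height(8) = 1 + max(0, -1) = 1
  height(15) = 1 + max(-1, -1) = 0
  height(21) = 1 + max(-1, -1) = 0
  height(20) = 1 + max(0, 0) = 1
  height(12) = 1 + max(1, 1) = 2
  height(43) = 1 + max(-1, -1) = 0
  height(44) = 1 + max(0, -1) = 1
  height(23) = 1 + max(2, 1) = 3
Height = 3


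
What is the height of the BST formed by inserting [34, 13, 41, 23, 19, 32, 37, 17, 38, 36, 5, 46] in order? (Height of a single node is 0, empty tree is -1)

Insertion order: [34, 13, 41, 23, 19, 32, 37, 17, 38, 36, 5, 46]
Tree (level-order array): [34, 13, 41, 5, 23, 37, 46, None, None, 19, 32, 36, 38, None, None, 17]
Compute height bottom-up (empty subtree = -1):
  height(5) = 1 + max(-1, -1) = 0
  height(17) = 1 + max(-1, -1) = 0
  height(19) = 1 + max(0, -1) = 1
  height(32) = 1 + max(-1, -1) = 0
  height(23) = 1 + max(1, 0) = 2
  height(13) = 1 + max(0, 2) = 3
  height(36) = 1 + max(-1, -1) = 0
  height(38) = 1 + max(-1, -1) = 0
  height(37) = 1 + max(0, 0) = 1
  height(46) = 1 + max(-1, -1) = 0
  height(41) = 1 + max(1, 0) = 2
  height(34) = 1 + max(3, 2) = 4
Height = 4


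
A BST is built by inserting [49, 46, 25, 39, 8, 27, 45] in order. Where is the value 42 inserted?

Starting tree (level order): [49, 46, None, 25, None, 8, 39, None, None, 27, 45]
Insertion path: 49 -> 46 -> 25 -> 39 -> 45
Result: insert 42 as left child of 45
Final tree (level order): [49, 46, None, 25, None, 8, 39, None, None, 27, 45, None, None, 42]


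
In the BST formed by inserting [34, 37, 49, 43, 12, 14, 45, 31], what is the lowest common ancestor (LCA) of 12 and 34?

Tree insertion order: [34, 37, 49, 43, 12, 14, 45, 31]
Tree (level-order array): [34, 12, 37, None, 14, None, 49, None, 31, 43, None, None, None, None, 45]
In a BST, the LCA of p=12, q=34 is the first node v on the
root-to-leaf path with p <= v <= q (go left if both < v, right if both > v).
Walk from root:
  at 34: 12 <= 34 <= 34, this is the LCA
LCA = 34


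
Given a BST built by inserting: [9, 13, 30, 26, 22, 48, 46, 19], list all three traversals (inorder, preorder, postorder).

Tree insertion order: [9, 13, 30, 26, 22, 48, 46, 19]
Tree (level-order array): [9, None, 13, None, 30, 26, 48, 22, None, 46, None, 19]
Inorder (L, root, R): [9, 13, 19, 22, 26, 30, 46, 48]
Preorder (root, L, R): [9, 13, 30, 26, 22, 19, 48, 46]
Postorder (L, R, root): [19, 22, 26, 46, 48, 30, 13, 9]


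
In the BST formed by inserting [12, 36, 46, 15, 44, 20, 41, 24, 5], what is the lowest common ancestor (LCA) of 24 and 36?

Tree insertion order: [12, 36, 46, 15, 44, 20, 41, 24, 5]
Tree (level-order array): [12, 5, 36, None, None, 15, 46, None, 20, 44, None, None, 24, 41]
In a BST, the LCA of p=24, q=36 is the first node v on the
root-to-leaf path with p <= v <= q (go left if both < v, right if both > v).
Walk from root:
  at 12: both 24 and 36 > 12, go right
  at 36: 24 <= 36 <= 36, this is the LCA
LCA = 36


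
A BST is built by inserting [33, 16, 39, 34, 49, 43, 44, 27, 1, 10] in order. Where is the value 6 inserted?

Starting tree (level order): [33, 16, 39, 1, 27, 34, 49, None, 10, None, None, None, None, 43, None, None, None, None, 44]
Insertion path: 33 -> 16 -> 1 -> 10
Result: insert 6 as left child of 10
Final tree (level order): [33, 16, 39, 1, 27, 34, 49, None, 10, None, None, None, None, 43, None, 6, None, None, 44]


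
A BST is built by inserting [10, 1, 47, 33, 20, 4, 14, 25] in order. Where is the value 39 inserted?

Starting tree (level order): [10, 1, 47, None, 4, 33, None, None, None, 20, None, 14, 25]
Insertion path: 10 -> 47 -> 33
Result: insert 39 as right child of 33
Final tree (level order): [10, 1, 47, None, 4, 33, None, None, None, 20, 39, 14, 25]


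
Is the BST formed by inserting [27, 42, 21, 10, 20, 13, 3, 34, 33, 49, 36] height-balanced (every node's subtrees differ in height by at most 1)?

Tree (level-order array): [27, 21, 42, 10, None, 34, 49, 3, 20, 33, 36, None, None, None, None, 13]
Definition: a tree is height-balanced if, at every node, |h(left) - h(right)| <= 1 (empty subtree has height -1).
Bottom-up per-node check:
  node 3: h_left=-1, h_right=-1, diff=0 [OK], height=0
  node 13: h_left=-1, h_right=-1, diff=0 [OK], height=0
  node 20: h_left=0, h_right=-1, diff=1 [OK], height=1
  node 10: h_left=0, h_right=1, diff=1 [OK], height=2
  node 21: h_left=2, h_right=-1, diff=3 [FAIL (|2--1|=3 > 1)], height=3
  node 33: h_left=-1, h_right=-1, diff=0 [OK], height=0
  node 36: h_left=-1, h_right=-1, diff=0 [OK], height=0
  node 34: h_left=0, h_right=0, diff=0 [OK], height=1
  node 49: h_left=-1, h_right=-1, diff=0 [OK], height=0
  node 42: h_left=1, h_right=0, diff=1 [OK], height=2
  node 27: h_left=3, h_right=2, diff=1 [OK], height=4
Node 21 violates the condition: |2 - -1| = 3 > 1.
Result: Not balanced


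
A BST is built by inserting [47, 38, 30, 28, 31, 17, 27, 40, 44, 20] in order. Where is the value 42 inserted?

Starting tree (level order): [47, 38, None, 30, 40, 28, 31, None, 44, 17, None, None, None, None, None, None, 27, 20]
Insertion path: 47 -> 38 -> 40 -> 44
Result: insert 42 as left child of 44
Final tree (level order): [47, 38, None, 30, 40, 28, 31, None, 44, 17, None, None, None, 42, None, None, 27, None, None, 20]


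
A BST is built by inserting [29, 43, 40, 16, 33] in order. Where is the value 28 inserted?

Starting tree (level order): [29, 16, 43, None, None, 40, None, 33]
Insertion path: 29 -> 16
Result: insert 28 as right child of 16
Final tree (level order): [29, 16, 43, None, 28, 40, None, None, None, 33]


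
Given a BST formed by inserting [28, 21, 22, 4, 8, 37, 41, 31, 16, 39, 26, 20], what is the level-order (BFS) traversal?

Tree insertion order: [28, 21, 22, 4, 8, 37, 41, 31, 16, 39, 26, 20]
Tree (level-order array): [28, 21, 37, 4, 22, 31, 41, None, 8, None, 26, None, None, 39, None, None, 16, None, None, None, None, None, 20]
BFS from the root, enqueuing left then right child of each popped node:
  queue [28] -> pop 28, enqueue [21, 37], visited so far: [28]
  queue [21, 37] -> pop 21, enqueue [4, 22], visited so far: [28, 21]
  queue [37, 4, 22] -> pop 37, enqueue [31, 41], visited so far: [28, 21, 37]
  queue [4, 22, 31, 41] -> pop 4, enqueue [8], visited so far: [28, 21, 37, 4]
  queue [22, 31, 41, 8] -> pop 22, enqueue [26], visited so far: [28, 21, 37, 4, 22]
  queue [31, 41, 8, 26] -> pop 31, enqueue [none], visited so far: [28, 21, 37, 4, 22, 31]
  queue [41, 8, 26] -> pop 41, enqueue [39], visited so far: [28, 21, 37, 4, 22, 31, 41]
  queue [8, 26, 39] -> pop 8, enqueue [16], visited so far: [28, 21, 37, 4, 22, 31, 41, 8]
  queue [26, 39, 16] -> pop 26, enqueue [none], visited so far: [28, 21, 37, 4, 22, 31, 41, 8, 26]
  queue [39, 16] -> pop 39, enqueue [none], visited so far: [28, 21, 37, 4, 22, 31, 41, 8, 26, 39]
  queue [16] -> pop 16, enqueue [20], visited so far: [28, 21, 37, 4, 22, 31, 41, 8, 26, 39, 16]
  queue [20] -> pop 20, enqueue [none], visited so far: [28, 21, 37, 4, 22, 31, 41, 8, 26, 39, 16, 20]
Result: [28, 21, 37, 4, 22, 31, 41, 8, 26, 39, 16, 20]


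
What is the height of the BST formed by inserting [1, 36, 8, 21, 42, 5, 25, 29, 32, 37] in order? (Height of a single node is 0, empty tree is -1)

Insertion order: [1, 36, 8, 21, 42, 5, 25, 29, 32, 37]
Tree (level-order array): [1, None, 36, 8, 42, 5, 21, 37, None, None, None, None, 25, None, None, None, 29, None, 32]
Compute height bottom-up (empty subtree = -1):
  height(5) = 1 + max(-1, -1) = 0
  height(32) = 1 + max(-1, -1) = 0
  height(29) = 1 + max(-1, 0) = 1
  height(25) = 1 + max(-1, 1) = 2
  height(21) = 1 + max(-1, 2) = 3
  height(8) = 1 + max(0, 3) = 4
  height(37) = 1 + max(-1, -1) = 0
  height(42) = 1 + max(0, -1) = 1
  height(36) = 1 + max(4, 1) = 5
  height(1) = 1 + max(-1, 5) = 6
Height = 6


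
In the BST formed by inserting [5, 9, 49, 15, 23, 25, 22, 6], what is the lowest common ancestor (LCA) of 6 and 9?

Tree insertion order: [5, 9, 49, 15, 23, 25, 22, 6]
Tree (level-order array): [5, None, 9, 6, 49, None, None, 15, None, None, 23, 22, 25]
In a BST, the LCA of p=6, q=9 is the first node v on the
root-to-leaf path with p <= v <= q (go left if both < v, right if both > v).
Walk from root:
  at 5: both 6 and 9 > 5, go right
  at 9: 6 <= 9 <= 9, this is the LCA
LCA = 9


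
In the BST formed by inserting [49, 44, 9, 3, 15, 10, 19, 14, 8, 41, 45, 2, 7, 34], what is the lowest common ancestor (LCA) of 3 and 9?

Tree insertion order: [49, 44, 9, 3, 15, 10, 19, 14, 8, 41, 45, 2, 7, 34]
Tree (level-order array): [49, 44, None, 9, 45, 3, 15, None, None, 2, 8, 10, 19, None, None, 7, None, None, 14, None, 41, None, None, None, None, 34]
In a BST, the LCA of p=3, q=9 is the first node v on the
root-to-leaf path with p <= v <= q (go left if both < v, right if both > v).
Walk from root:
  at 49: both 3 and 9 < 49, go left
  at 44: both 3 and 9 < 44, go left
  at 9: 3 <= 9 <= 9, this is the LCA
LCA = 9


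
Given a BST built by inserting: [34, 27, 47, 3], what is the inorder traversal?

Tree insertion order: [34, 27, 47, 3]
Tree (level-order array): [34, 27, 47, 3]
Inorder traversal: [3, 27, 34, 47]


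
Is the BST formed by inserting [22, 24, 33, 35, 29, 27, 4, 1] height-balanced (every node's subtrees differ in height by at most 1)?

Tree (level-order array): [22, 4, 24, 1, None, None, 33, None, None, 29, 35, 27]
Definition: a tree is height-balanced if, at every node, |h(left) - h(right)| <= 1 (empty subtree has height -1).
Bottom-up per-node check:
  node 1: h_left=-1, h_right=-1, diff=0 [OK], height=0
  node 4: h_left=0, h_right=-1, diff=1 [OK], height=1
  node 27: h_left=-1, h_right=-1, diff=0 [OK], height=0
  node 29: h_left=0, h_right=-1, diff=1 [OK], height=1
  node 35: h_left=-1, h_right=-1, diff=0 [OK], height=0
  node 33: h_left=1, h_right=0, diff=1 [OK], height=2
  node 24: h_left=-1, h_right=2, diff=3 [FAIL (|-1-2|=3 > 1)], height=3
  node 22: h_left=1, h_right=3, diff=2 [FAIL (|1-3|=2 > 1)], height=4
Node 24 violates the condition: |-1 - 2| = 3 > 1.
Result: Not balanced


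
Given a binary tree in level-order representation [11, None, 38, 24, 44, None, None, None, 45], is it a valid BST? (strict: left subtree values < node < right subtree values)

Level-order array: [11, None, 38, 24, 44, None, None, None, 45]
Validate using subtree bounds (lo, hi): at each node, require lo < value < hi,
then recurse left with hi=value and right with lo=value.
Preorder trace (stopping at first violation):
  at node 11 with bounds (-inf, +inf): OK
  at node 38 with bounds (11, +inf): OK
  at node 24 with bounds (11, 38): OK
  at node 44 with bounds (38, +inf): OK
  at node 45 with bounds (44, +inf): OK
No violation found at any node.
Result: Valid BST


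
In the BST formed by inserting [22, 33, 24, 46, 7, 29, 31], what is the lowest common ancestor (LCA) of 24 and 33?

Tree insertion order: [22, 33, 24, 46, 7, 29, 31]
Tree (level-order array): [22, 7, 33, None, None, 24, 46, None, 29, None, None, None, 31]
In a BST, the LCA of p=24, q=33 is the first node v on the
root-to-leaf path with p <= v <= q (go left if both < v, right if both > v).
Walk from root:
  at 22: both 24 and 33 > 22, go right
  at 33: 24 <= 33 <= 33, this is the LCA
LCA = 33


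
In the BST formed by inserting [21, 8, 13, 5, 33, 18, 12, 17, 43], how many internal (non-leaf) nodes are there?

Tree built from: [21, 8, 13, 5, 33, 18, 12, 17, 43]
Tree (level-order array): [21, 8, 33, 5, 13, None, 43, None, None, 12, 18, None, None, None, None, 17]
Rule: An internal node has at least one child.
Per-node child counts:
  node 21: 2 child(ren)
  node 8: 2 child(ren)
  node 5: 0 child(ren)
  node 13: 2 child(ren)
  node 12: 0 child(ren)
  node 18: 1 child(ren)
  node 17: 0 child(ren)
  node 33: 1 child(ren)
  node 43: 0 child(ren)
Matching nodes: [21, 8, 13, 18, 33]
Count of internal (non-leaf) nodes: 5


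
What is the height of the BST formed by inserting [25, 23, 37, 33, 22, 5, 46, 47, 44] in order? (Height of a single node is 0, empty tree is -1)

Insertion order: [25, 23, 37, 33, 22, 5, 46, 47, 44]
Tree (level-order array): [25, 23, 37, 22, None, 33, 46, 5, None, None, None, 44, 47]
Compute height bottom-up (empty subtree = -1):
  height(5) = 1 + max(-1, -1) = 0
  height(22) = 1 + max(0, -1) = 1
  height(23) = 1 + max(1, -1) = 2
  height(33) = 1 + max(-1, -1) = 0
  height(44) = 1 + max(-1, -1) = 0
  height(47) = 1 + max(-1, -1) = 0
  height(46) = 1 + max(0, 0) = 1
  height(37) = 1 + max(0, 1) = 2
  height(25) = 1 + max(2, 2) = 3
Height = 3


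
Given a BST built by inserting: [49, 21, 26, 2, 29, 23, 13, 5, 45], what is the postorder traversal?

Tree insertion order: [49, 21, 26, 2, 29, 23, 13, 5, 45]
Tree (level-order array): [49, 21, None, 2, 26, None, 13, 23, 29, 5, None, None, None, None, 45]
Postorder traversal: [5, 13, 2, 23, 45, 29, 26, 21, 49]


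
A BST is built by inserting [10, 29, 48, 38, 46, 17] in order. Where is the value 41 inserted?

Starting tree (level order): [10, None, 29, 17, 48, None, None, 38, None, None, 46]
Insertion path: 10 -> 29 -> 48 -> 38 -> 46
Result: insert 41 as left child of 46
Final tree (level order): [10, None, 29, 17, 48, None, None, 38, None, None, 46, 41]


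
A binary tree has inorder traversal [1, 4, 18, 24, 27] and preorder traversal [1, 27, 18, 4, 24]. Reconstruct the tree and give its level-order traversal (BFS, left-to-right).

Inorder:  [1, 4, 18, 24, 27]
Preorder: [1, 27, 18, 4, 24]
Algorithm: preorder visits root first, so consume preorder in order;
for each root, split the current inorder slice at that value into
left-subtree inorder and right-subtree inorder, then recurse.
Recursive splits:
  root=1; inorder splits into left=[], right=[4, 18, 24, 27]
  root=27; inorder splits into left=[4, 18, 24], right=[]
  root=18; inorder splits into left=[4], right=[24]
  root=4; inorder splits into left=[], right=[]
  root=24; inorder splits into left=[], right=[]
Reconstructed level-order: [1, 27, 18, 4, 24]


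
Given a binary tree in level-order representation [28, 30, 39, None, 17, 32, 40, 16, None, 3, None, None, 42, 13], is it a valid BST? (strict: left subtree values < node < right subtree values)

Level-order array: [28, 30, 39, None, 17, 32, 40, 16, None, 3, None, None, 42, 13]
Validate using subtree bounds (lo, hi): at each node, require lo < value < hi,
then recurse left with hi=value and right with lo=value.
Preorder trace (stopping at first violation):
  at node 28 with bounds (-inf, +inf): OK
  at node 30 with bounds (-inf, 28): VIOLATION
Node 30 violates its bound: not (-inf < 30 < 28).
Result: Not a valid BST


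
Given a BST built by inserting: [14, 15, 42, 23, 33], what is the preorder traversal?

Tree insertion order: [14, 15, 42, 23, 33]
Tree (level-order array): [14, None, 15, None, 42, 23, None, None, 33]
Preorder traversal: [14, 15, 42, 23, 33]


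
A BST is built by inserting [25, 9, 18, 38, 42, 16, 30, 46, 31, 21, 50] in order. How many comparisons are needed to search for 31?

Search path for 31: 25 -> 38 -> 30 -> 31
Found: True
Comparisons: 4


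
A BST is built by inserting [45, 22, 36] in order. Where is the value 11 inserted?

Starting tree (level order): [45, 22, None, None, 36]
Insertion path: 45 -> 22
Result: insert 11 as left child of 22
Final tree (level order): [45, 22, None, 11, 36]


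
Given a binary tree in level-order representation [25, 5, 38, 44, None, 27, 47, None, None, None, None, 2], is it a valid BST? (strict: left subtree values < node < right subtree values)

Level-order array: [25, 5, 38, 44, None, 27, 47, None, None, None, None, 2]
Validate using subtree bounds (lo, hi): at each node, require lo < value < hi,
then recurse left with hi=value and right with lo=value.
Preorder trace (stopping at first violation):
  at node 25 with bounds (-inf, +inf): OK
  at node 5 with bounds (-inf, 25): OK
  at node 44 with bounds (-inf, 5): VIOLATION
Node 44 violates its bound: not (-inf < 44 < 5).
Result: Not a valid BST


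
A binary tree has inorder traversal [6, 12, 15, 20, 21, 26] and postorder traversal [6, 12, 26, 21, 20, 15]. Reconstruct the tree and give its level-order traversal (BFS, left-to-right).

Inorder:   [6, 12, 15, 20, 21, 26]
Postorder: [6, 12, 26, 21, 20, 15]
Algorithm: postorder visits root last, so walk postorder right-to-left;
each value is the root of the current inorder slice — split it at that
value, recurse on the right subtree first, then the left.
Recursive splits:
  root=15; inorder splits into left=[6, 12], right=[20, 21, 26]
  root=20; inorder splits into left=[], right=[21, 26]
  root=21; inorder splits into left=[], right=[26]
  root=26; inorder splits into left=[], right=[]
  root=12; inorder splits into left=[6], right=[]
  root=6; inorder splits into left=[], right=[]
Reconstructed level-order: [15, 12, 20, 6, 21, 26]
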